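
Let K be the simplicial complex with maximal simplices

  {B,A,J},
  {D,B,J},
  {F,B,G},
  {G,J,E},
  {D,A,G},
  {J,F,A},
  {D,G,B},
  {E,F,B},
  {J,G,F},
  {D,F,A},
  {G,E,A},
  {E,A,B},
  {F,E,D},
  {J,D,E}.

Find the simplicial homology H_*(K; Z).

K has 7 vertices, 21 edges, 14 triangles.
rank ∂_0 = 0, rank ∂_1 = 6 ⇒ b_0 = 7 − 0 − 6 = 1; all invariant factors of ∂_1 are 1 so no torsion. So H_0 ≅ Z.
rank ∂_1 = 6, rank ∂_2 = 13 ⇒ b_1 = 21 − 6 − 13 = 2; all invariant factors of ∂_2 are 1 so no torsion. So H_1 ≅ Z^2.
rank ∂_2 = 13, rank ∂_3 = 0 ⇒ b_2 = 14 − 13 − 0 = 1. So H_2 ≅ Z.

H_0 ≅ Z,  H_1 ≅ Z^2,  H_2 ≅ Z.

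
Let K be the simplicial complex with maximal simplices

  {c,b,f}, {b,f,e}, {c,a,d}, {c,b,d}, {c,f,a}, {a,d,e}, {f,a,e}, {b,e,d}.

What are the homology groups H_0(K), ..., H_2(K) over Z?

H_0 = Z,  H_1 = 0,  H_2 = Z.

Take the total order a < b < c < d < e < f on the vertex set. Then K (dimension 2) consists of the simplices:

  0-simplices (6): a, b, c, d, e, f
  1-simplices (12): ac, ad, ae, af, bc, bd, be, bf, cd, cf, de, ef
  2-simplices (8): acd, acf, ade, aef, bcd, bcf, bde, bef

Hence C_0 ≅ Z^6, C_1 ≅ Z^12, C_2 ≅ Z^8.

Boundary ∂_1: C_1 → C_0 maps an edge to its endpoints' difference, ∂[p,q] = q − p.
As a 6×12 matrix over Z this has rank 5, with invariant factors (1,1,1,1,1).

The boundary map ∂_2: C_2 → C_1 sends each 2-simplex [p,q,r] to [q,r] − [p,r] + [p,q]. For instance
  ∂bde = de − be + bd,
  ∂bef = ef − bf + be.
The 12×8 boundary matrix has rank 7 and Smith normal form diag(1,1,1,1,1,1,1).

Reading off H_k = ker ∂_k / im ∂_{k+1}:

  H_0: rank C_0 − rank ∂_1 = 6 − 5 = 1, and the invariant factors of ∂_1 are all 1, so H_0 = Z.
  H_1: rank ker ∂_1 − rank ∂_2 = (12 − 5) − 7 = 0, and the invariant factors of ∂_2 are all 1, so H_1 = 0.
  H_2: rank ker ∂_2 − rank ∂_3 = (8 − 7) − 0 = 1, and there is no ∂_3, so H_2 = Z.

(K is a triangulation of the 2-sphere S^2.)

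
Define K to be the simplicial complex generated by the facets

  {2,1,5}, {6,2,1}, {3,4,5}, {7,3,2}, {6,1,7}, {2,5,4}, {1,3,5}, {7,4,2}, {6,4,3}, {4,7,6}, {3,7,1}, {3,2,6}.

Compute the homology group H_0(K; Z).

H_0 = Z.

Order the vertices as 1 < 2 < 3 < 4 < 5 < 6 < 7. Listing each simplex with vertices in this order, K has dimension 2 with simplices:

  0-simplices (7): [1], [2], [3], [4], [5], [6], [7]
  1-simplices (18): [1,2], [1,3], [1,5], [1,6], [1,7], [2,3], [2,4], [2,5], [2,6], [2,7], [3,4], [3,5], [3,6], [3,7], [4,5], [4,6], [4,7], [6,7]
  2-simplices (12): [1,2,5], [1,2,6], [1,3,5], [1,3,7], [1,6,7], [2,3,6], [2,3,7], [2,4,5], [2,4,7], [3,4,5], [3,4,6], [4,6,7]

Hence C_0 ≅ Z^7, C_1 ≅ Z^18, C_2 ≅ Z^12.

The boundary map ∂_1: C_1 → C_0 is given by ∂[p,q] = [q] − [p]. For instance
  ∂[2,5] = [5] − [2].
The resulting 7×18 matrix has rank 6, and its Smith normal form has invariant factors (1,1,1,1,1,1).

Boundary ∂_2: C_2 → C_1 sends each 2-simplex [p,q,r] to [q,r] − [p,r] + [p,q]. For instance
  ∂[1,3,7] = [3,7] − [1,7] + [1,3],
  ∂[2,4,7] = [4,7] − [2,7] + [2,4].
The 18×12 boundary matrix has rank 12 and Smith normal form diag(1,1,1,1,1,1,1,1,1,1,1,2).

Computing H_k = (kernel of ∂_k) / (image of ∂_{k+1}):

  H_0: rank C_0 − rank ∂_1 = 7 − 6 = 1, and the invariant factors of ∂_1 are all 1, so H_0 = Z.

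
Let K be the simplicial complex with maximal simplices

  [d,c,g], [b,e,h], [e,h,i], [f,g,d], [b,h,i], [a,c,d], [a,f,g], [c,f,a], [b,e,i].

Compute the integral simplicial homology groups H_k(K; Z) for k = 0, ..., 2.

H_0 = Z^2,  H_1 = Z,  H_2 = Z.

Take the total order a < b < c < d < e < f < g < h < i on the vertex set. Then K (dimension 2) consists of the simplices:

  0-simplices (9): a, b, c, d, e, f, g, h, i
  1-simplices (16): ac, ad, af, ag, be, bh, bi, cd, cf, cg, df, dg, eh, ei, fg, hi
  2-simplices (9): acd, acf, afg, beh, bei, bhi, cdg, dfg, ehi

Hence C_0 ≅ Z^9, C_1 ≅ Z^16, C_2 ≅ Z^9.

The boundary map ∂_1: C_1 → C_0 sends each edge [p,q] (with p < q) to q − p.
As a 9×16 matrix over Z this has rank 7, with invariant factors (1,1,1,1,1,1,1).

The boundary map ∂_2: C_2 → C_1 sends each 2-simplex [p,q,r] to [q,r] − [p,r] + [p,q]. For instance
  ∂dfg = fg − dg + df,
  ∂bhi = hi − bi + bh.
The 16×9 boundary matrix has rank 8 and Smith normal form diag(1,1,1,1,1,1,1,1).

Computing H_k = (kernel of ∂_k) / (image of ∂_{k+1}):

  H_0: rank C_0 − rank ∂_1 = 9 − 7 = 2, and the invariant factors of ∂_1 are all 1, so H_0 = Z^2.
  H_1: rank ker ∂_1 − rank ∂_2 = (16 − 7) − 8 = 1, and the invariant factors of ∂_2 are all 1, so H_1 = Z.
  H_2: rank ker ∂_2 − rank ∂_3 = (9 − 8) − 0 = 1, and there is no ∂_3, so H_2 = Z.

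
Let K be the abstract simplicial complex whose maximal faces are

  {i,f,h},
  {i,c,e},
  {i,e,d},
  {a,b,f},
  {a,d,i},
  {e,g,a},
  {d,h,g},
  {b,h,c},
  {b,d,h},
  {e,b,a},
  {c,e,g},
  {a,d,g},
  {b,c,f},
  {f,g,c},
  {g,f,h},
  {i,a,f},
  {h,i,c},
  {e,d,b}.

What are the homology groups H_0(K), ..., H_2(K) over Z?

H_0 ≅ Z,  H_1 ≅ Z ⊕ Z/2Z,  H_2 = 0.

We work with the vertex ordering a < b < c < d < e < f < g < h < i. The simplices of K, each written with vertices in increasing order, are:

  0-simplices (9): a, b, c, d, e, f, g, h, i
  1-simplices (27): ab, ad, ae, af, ag, ai, bc, bd, be, bf, bh, ce, cf, cg, ch, ci, de, dg, dh, di, eg, ei, fg, fh, fi, gh, hi
  2-simplices (18): abe, abf, adg, adi, aeg, afi, bcf, bch, bde, bdh, ceg, cei, cfg, chi, dei, dgh, fgh, fhi

so the chain groups are C_0 ≅ Z^9, C_1 ≅ Z^27, C_2 ≅ Z^18.

The boundary map ∂_1: C_1 → C_0 is given by ∂[p,q] = [q] − [p].
The 9×27 boundary matrix has rank 8 and Smith normal form diag(1,1,1,1,1,1,1,1).

The boundary map ∂_2: C_2 → C_1 sends each 2-simplex [p,q,r] to [q,r] − [p,r] + [p,q]. For instance
  ∂cei = ei − ci + ce,
  ∂adi = di − ai + ad.
As a 27×18 matrix over Z this has rank 18, with invariant factors (1,1,1,1,1,1,1,1,1,1,1,1,1,1,1,1,1,2).

Now H_k = ker ∂_k / im ∂_{k+1}, so:

  H_0: rank C_0 − rank ∂_1 = 9 − 8 = 1, and the invariant factors of ∂_1 are all 1, so H_0 = Z.
  H_1: rank ker ∂_1 − rank ∂_2 = (27 − 8) − 18 = 1, and ∂_2 has invariant factor 2 > 1, so H_1 = Z ⊕ Z/2Z.
  H_2: rank ker ∂_2 − rank ∂_3 = (18 − 18) − 0 = 0, and there is no ∂_3, so H_2 = 0.

As a check, the Euler characteristic is 9 − 27 + 18 = 0, which agrees with 1 − 1 + 0 = 0.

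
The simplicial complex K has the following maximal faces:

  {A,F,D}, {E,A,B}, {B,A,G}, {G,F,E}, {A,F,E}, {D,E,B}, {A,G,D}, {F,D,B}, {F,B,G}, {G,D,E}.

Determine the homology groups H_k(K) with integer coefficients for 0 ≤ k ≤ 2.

We work with the vertex ordering A < B < D < E < F < G. The simplices of K, each written with vertices in increasing order, are:

  0-simplices (6): A, B, D, E, F, G
  1-simplices (15): AB, AD, AE, AF, AG, BD, BE, BF, BG, DE, DF, DG, EF, EG, FG
  2-simplices (10): ABE, ABG, ADF, ADG, AEF, BDE, BDF, BFG, DEG, EFG

Hence C_0 ≅ Z^6, C_1 ≅ Z^15, C_2 ≅ Z^10.

The boundary map ∂_1: C_1 → C_0 sends each edge [p,q] (with p < q) to q − p. For instance
  ∂AB = B − A.
The 6×15 boundary matrix has rank 5 and Smith normal form diag(1,1,1,1,1).

Boundary ∂_2: C_2 → C_1 acts by ∂[p,q,r] = [q,r] − [p,r] + [p,q]. For instance
  ∂BFG = FG − BG + BF,
  ∂ADF = DF − AF + AD.
This gives a 15×10 integer matrix of rank 10; reducing to Smith normal form yields diagonal entries (1,1,1,1,1,1,1,1,1,2).

From H_k ≅ ker(∂_k) / im(∂_{k+1}) we obtain:

  H_0: rank C_0 − rank ∂_1 = 6 − 5 = 1, and the invariant factors of ∂_1 are all 1, so H_0 = Z.
  H_1: rank ker ∂_1 − rank ∂_2 = (15 − 5) − 10 = 0, and ∂_2 has invariant factor 2 > 1, so H_1 = Z_2.
  H_2: rank ker ∂_2 − rank ∂_3 = (10 − 10) − 0 = 0, and there is no ∂_3, so H_2 = 0.

As a check, the Euler characteristic is 6 − 15 + 10 = 1, which agrees with 1 − 0 + 0 = 1.
(K is a triangulation of the real projective plane RP^2.)

H_0 = Z,  H_1 = Z_2,  H_2 = 0.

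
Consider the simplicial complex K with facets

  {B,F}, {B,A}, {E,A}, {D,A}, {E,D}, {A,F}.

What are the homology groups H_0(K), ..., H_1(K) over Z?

H_0 = Z,  H_1 = Z^2.

We work with the vertex ordering A < B < D < E < F. The simplices of K, each written with vertices in increasing order, are:

  0-simplices (5): A, B, D, E, F
  1-simplices (6): AB, AD, AE, AF, BF, DE

Hence C_0 ≅ Z^5, C_1 ≅ Z^6.

∂_1: C_1 → C_0 maps an edge to its endpoints' difference, ∂[p,q] = q − p. For instance
  ∂BF = F − B.
The 5×6 boundary matrix has rank 4 and Smith normal form diag(1,1,1,1).

Reading off H_k = ker ∂_k / im ∂_{k+1}:

  H_0: rank C_0 − rank ∂_1 = 5 − 4 = 1, and the invariant factors of ∂_1 are all 1, so H_0 ≅ Z.
  H_1: rank ker ∂_1 − rank ∂_2 = (6 − 4) − 0 = 2, and there is no ∂_2, so H_1 ≅ Z^2.

As a check, the Euler characteristic is 5 − 6 = -1, which agrees with 1 − 2 = -1.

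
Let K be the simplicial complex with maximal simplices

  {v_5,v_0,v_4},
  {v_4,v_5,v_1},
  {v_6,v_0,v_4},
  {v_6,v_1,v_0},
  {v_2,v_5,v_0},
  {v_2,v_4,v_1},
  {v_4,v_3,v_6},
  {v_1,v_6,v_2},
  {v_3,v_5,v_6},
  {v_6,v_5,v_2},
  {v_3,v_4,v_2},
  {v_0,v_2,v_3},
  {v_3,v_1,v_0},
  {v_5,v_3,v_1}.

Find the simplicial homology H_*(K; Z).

Fix the vertex order v_0 < v_1 < v_2 < v_3 < v_4 < v_5 < v_6 and write every simplex with vertices in increasing order. Then dim K = 2 and the simplices of K are:

  0-simplices (7): [v_0], [v_1], [v_2], [v_3], [v_4], [v_5], [v_6]
  1-simplices (21): (21 of them)
  2-simplices (14): (14 of them)

so the chain groups are C_0 ≅ Z^7, C_1 ≅ Z^21, C_2 ≅ Z^14.

∂_1: C_1 → C_0 sends each edge [p,q] (with p < q) to q − p. For instance
  ∂[v_1,v_5] = [v_5] − [v_1].
As a 7×21 matrix over Z this has rank 6, with invariant factors (1,1,1,1,1,1).

∂_2: C_2 → C_1 maps a triangle to the signed sum of its edges. For instance
  ∂[v_1,v_2,v_4] = [v_2,v_4] − [v_1,v_4] + [v_1,v_2],
  ∂[v_0,v_1,v_6] = [v_1,v_6] − [v_0,v_6] + [v_0,v_1].
The resulting 21×14 matrix has rank 13, and its Smith normal form has invariant factors (1,1,1,1,1,1,1,1,1,1,1,1,1).

Now H_k = ker ∂_k / im ∂_{k+1}, so:

  H_0: rank C_0 − rank ∂_1 = 7 − 6 = 1, and the invariant factors of ∂_1 are all 1, so H_0 ≅ Z.
  H_1: rank ker ∂_1 − rank ∂_2 = (21 − 6) − 13 = 2, and the invariant factors of ∂_2 are all 1, so H_1 ≅ Z^2.
  H_2: rank ker ∂_2 − rank ∂_3 = (14 − 13) − 0 = 1, and there is no ∂_3, so H_2 ≅ Z.

(K is a triangulation of the torus T^2.)

H_0 = Z,  H_1 = Z^2,  H_2 = Z.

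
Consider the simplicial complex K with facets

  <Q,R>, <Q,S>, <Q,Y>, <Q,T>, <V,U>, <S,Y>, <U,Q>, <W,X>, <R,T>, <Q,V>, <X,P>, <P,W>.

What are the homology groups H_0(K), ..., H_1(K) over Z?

Take the total order P < Q < R < S < T < U < V < W < X < Y on the vertex set. Then K (dimension 1) consists of the simplices:

  0-simplices (10): P, Q, R, S, T, U, V, W, X, Y
  1-simplices (12): PW, PX, QR, QS, QT, QU, QV, QY, RT, SY, UV, WX

so the chain groups are C_0 ≅ Z^10, C_1 ≅ Z^12.

∂_1: C_1 → C_0 sends each edge [p,q] (with p < q) to q − p. For instance
  ∂QR = R − Q.
This gives a 10×12 integer matrix of rank 8; reducing to Smith normal form yields diagonal entries (1,1,1,1,1,1,1,1).

From H_k ≅ ker(∂_k) / im(∂_{k+1}) we obtain:

  H_0: rank C_0 − rank ∂_1 = 10 − 8 = 2, and the invariant factors of ∂_1 are all 1, so H_0 ≅ Z^2.
  H_1: rank ker ∂_1 − rank ∂_2 = (12 − 8) − 0 = 4, and there is no ∂_2, so H_1 ≅ Z^4.

As a check, the Euler characteristic is 10 − 12 = -2, which agrees with 2 − 4 = -2.

H_0 ≅ Z^2,  H_1 ≅ Z^4.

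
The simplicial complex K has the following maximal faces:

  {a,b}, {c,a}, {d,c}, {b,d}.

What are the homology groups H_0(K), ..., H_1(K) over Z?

Fix the vertex order a < b < c < d and write every simplex with vertices in increasing order. Then dim K = 1 and the simplices of K are:

  0-simplices (4): a, b, c, d
  1-simplices (4): ab, ac, bd, cd

Hence C_0 ≅ Z^4, C_1 ≅ Z^4.

Boundary ∂_1: C_1 → C_0 is given by ∂[p,q] = [q] − [p].
The 4×4 boundary matrix has rank 3 and Smith normal form diag(1,1,1).

From H_k ≅ ker(∂_k) / im(∂_{k+1}) we obtain:

  H_0: rank C_0 − rank ∂_1 = 4 − 3 = 1, and the invariant factors of ∂_1 are all 1, so H_0 = Z.
  H_1: rank ker ∂_1 − rank ∂_2 = (4 − 3) − 0 = 1, and there is no ∂_2, so H_1 = Z.

H_0 = Z,  H_1 = Z.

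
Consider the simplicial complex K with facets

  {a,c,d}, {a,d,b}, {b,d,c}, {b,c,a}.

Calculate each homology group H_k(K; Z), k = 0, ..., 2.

Take the total order a < b < c < d on the vertex set. Then K (dimension 2) consists of the simplices:

  0-simplices (4): a, b, c, d
  1-simplices (6): ab, ac, ad, bc, bd, cd
  2-simplices (4): abc, abd, acd, bcd

giving chain groups C_0 ≅ Z^4, C_1 ≅ Z^6, C_2 ≅ Z^4.

∂_1: C_1 → C_0 is given by ∂[p,q] = [q] − [p]. For instance
  ∂ad = d − a.
The resulting 4×6 matrix has rank 3, and its Smith normal form has invariant factors (1,1,1).

Boundary ∂_2: C_2 → C_1 acts by ∂[p,q,r] = [q,r] − [p,r] + [p,q]. For instance
  ∂bcd = cd − bd + bc,
  ∂abc = bc − ac + ab.
The resulting 6×4 matrix has rank 3, and its Smith normal form has invariant factors (1,1,1).

Computing H_k = (kernel of ∂_k) / (image of ∂_{k+1}):

  H_0: rank C_0 − rank ∂_1 = 4 − 3 = 1, and the invariant factors of ∂_1 are all 1, so H_0 ≅ Z.
  H_1: rank ker ∂_1 − rank ∂_2 = (6 − 3) − 3 = 0, and the invariant factors of ∂_2 are all 1, so H_1 ≅ 0.
  H_2: rank ker ∂_2 − rank ∂_3 = (4 − 3) − 0 = 1, and there is no ∂_3, so H_2 ≅ Z.

As a check, the Euler characteristic is 4 − 6 + 4 = 2, which agrees with 1 − 0 + 1 = 2.

H_0 ≅ Z,  H_1 = 0,  H_2 ≅ Z.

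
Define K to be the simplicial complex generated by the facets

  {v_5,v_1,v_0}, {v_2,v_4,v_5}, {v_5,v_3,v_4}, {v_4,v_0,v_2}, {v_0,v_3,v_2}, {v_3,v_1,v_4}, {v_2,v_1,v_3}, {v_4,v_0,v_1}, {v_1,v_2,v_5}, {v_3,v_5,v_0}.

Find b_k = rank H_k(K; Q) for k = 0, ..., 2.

b_0 = 1, b_1 = 0, b_2 = 0.

Take the total order v_0 < v_1 < v_2 < v_3 < v_4 < v_5 on the vertex set. Then K (dimension 2) consists of the simplices:

  0-simplices (6): [v_0], [v_1], [v_2], [v_3], [v_4], [v_5]
  1-simplices (15): (15 of them)
  2-simplices (10): [v_0,v_1,v_4], [v_0,v_1,v_5], [v_0,v_2,v_3], [v_0,v_2,v_4], [v_0,v_3,v_5], [v_1,v_2,v_3], [v_1,v_2,v_5], [v_1,v_3,v_4], [v_2,v_4,v_5], [v_3,v_4,v_5]

giving chain groups C_0 ≅ Z^6, C_1 ≅ Z^15, C_2 ≅ Z^10.

The boundary map ∂_1: C_1 → C_0 sends each edge [p,q] (with p < q) to q − p. For instance
  ∂[v_1,v_2] = [v_2] − [v_1].
The 6×15 boundary matrix has rank 5 and Smith normal form diag(1,1,1,1,1).

∂_2: C_2 → C_1 maps a triangle to the signed sum of its edges. For instance
  ∂[v_2,v_4,v_5] = [v_4,v_5] − [v_2,v_5] + [v_2,v_4],
  ∂[v_1,v_2,v_5] = [v_2,v_5] − [v_1,v_5] + [v_1,v_2].
The 15×10 boundary matrix has rank 10 and Smith normal form diag(1,1,1,1,1,1,1,1,1,2).

Now H_k = ker ∂_k / im ∂_{k+1}, so:

  H_0: rank C_0 − rank ∂_1 = 6 − 5 = 1, and the invariant factors of ∂_1 are all 1, so H_0 ≅ Z.
  H_1: rank ker ∂_1 − rank ∂_2 = (15 − 5) − 10 = 0, and ∂_2 has invariant factor 2 > 1, so H_1 ≅ Z/2Z.
  H_2: rank ker ∂_2 − rank ∂_3 = (10 − 10) − 0 = 0, and there is no ∂_3, so H_2 ≅ 0.

As a check, the Euler characteristic is 6 − 15 + 10 = 1, which agrees with 1 − 0 + 0 = 1.

Hence the Betti numbers are b_0 = 1, b_1 = 0, b_2 = 0.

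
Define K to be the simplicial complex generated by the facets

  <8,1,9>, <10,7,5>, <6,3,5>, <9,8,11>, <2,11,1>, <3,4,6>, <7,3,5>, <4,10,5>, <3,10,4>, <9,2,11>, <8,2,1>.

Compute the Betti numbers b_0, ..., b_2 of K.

b_0 = 2, b_1 = 2, b_2 = 0.

Fix the vertex order 1 < 2 < 3 < 4 < 5 < 6 < 7 < 8 < 9 < 10 < 11 and write every simplex with vertices in increasing order. Then dim K = 2 and the simplices of K are:

  0-simplices (11): [1], [2], [3], [4], [5], [6], [7], [8], [9], [10], [11]
  1-simplices (22): [1,2], [1,8], [1,9], [1,11], [2,8], [2,9], [2,11], [3,4], [3,5], [3,6], [3,7], [3,10], [4,5], [4,6], [4,10], [5,6], [5,7], [5,10], [7,10], [8,9], [8,11], [9,11]
  2-simplices (11): [1,2,8], [1,2,11], [1,8,9], [2,9,11], [3,4,6], [3,4,10], [3,5,6], [3,5,7], [4,5,10], [5,7,10], [8,9,11]

giving chain groups C_0 ≅ Z^11, C_1 ≅ Z^22, C_2 ≅ Z^11.

Boundary ∂_1: C_1 → C_0 maps an edge to its endpoints' difference, ∂[p,q] = q − p.
The 11×22 boundary matrix has rank 9 and Smith normal form diag(1,1,1,1,1,1,1,1,1).

Boundary ∂_2: C_2 → C_1 sends each 2-simplex [p,q,r] to [q,r] − [p,r] + [p,q]. For instance
  ∂[8,9,11] = [9,11] − [8,11] + [8,9],
  ∂[1,2,8] = [2,8] − [1,8] + [1,2].
The resulting 22×11 matrix has rank 11, and its Smith normal form has invariant factors (1,1,1,1,1,1,1,1,1,1,1).

From H_k ≅ ker(∂_k) / im(∂_{k+1}) we obtain:

  H_0: rank C_0 − rank ∂_1 = 11 − 9 = 2, and the invariant factors of ∂_1 are all 1, so H_0 ≅ Z^2.
  H_1: rank ker ∂_1 − rank ∂_2 = (22 − 9) − 11 = 2, and the invariant factors of ∂_2 are all 1, so H_1 ≅ Z^2.
  H_2: rank ker ∂_2 − rank ∂_3 = (11 − 11) − 0 = 0, and there is no ∂_3, so H_2 ≅ 0.

As a check, the Euler characteristic is 11 − 22 + 11 = 0, which agrees with 2 − 2 + 0 = 0.

Hence the Betti numbers are b_0 = 2, b_1 = 2, b_2 = 0.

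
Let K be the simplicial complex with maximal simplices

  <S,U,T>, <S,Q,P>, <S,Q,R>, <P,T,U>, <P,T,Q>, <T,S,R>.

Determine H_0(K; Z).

Take the total order P < Q < R < S < T < U on the vertex set. Then K (dimension 2) consists of the simplices:

  0-simplices (6): P, Q, R, S, T, U
  1-simplices (12): PQ, PS, PT, PU, QR, QS, QT, RS, RT, ST, SU, TU
  2-simplices (6): PQS, PQT, PTU, QRS, RST, STU

so the chain groups are C_0 ≅ Z^6, C_1 ≅ Z^12, C_2 ≅ Z^6.

The boundary map ∂_1: C_1 → C_0 is given by ∂[p,q] = [q] − [p].
The 6×12 boundary matrix has rank 5 and Smith normal form diag(1,1,1,1,1).

The boundary map ∂_2: C_2 → C_1 sends each 2-simplex [p,q,r] to [q,r] − [p,r] + [p,q]. For instance
  ∂PQS = QS − PS + PQ,
  ∂RST = ST − RT + RS.
This gives a 12×6 integer matrix of rank 6; reducing to Smith normal form yields diagonal entries (1,1,1,1,1,1).

Computing H_k = (kernel of ∂_k) / (image of ∂_{k+1}):

  H_0: rank C_0 − rank ∂_1 = 6 − 5 = 1, and the invariant factors of ∂_1 are all 1, so H_0 ≅ Z.

(K is a triangulation of the cylinder S^1 x I.)

H_0 = Z.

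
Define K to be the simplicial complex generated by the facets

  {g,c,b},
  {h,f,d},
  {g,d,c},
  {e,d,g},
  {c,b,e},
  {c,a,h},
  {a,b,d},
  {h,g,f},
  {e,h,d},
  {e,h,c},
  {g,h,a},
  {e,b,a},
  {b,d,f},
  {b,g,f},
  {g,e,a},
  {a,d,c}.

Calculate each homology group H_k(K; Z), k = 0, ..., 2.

Fix the vertex order a < b < c < d < e < f < g < h and write every simplex with vertices in increasing order. Then dim K = 2 and the simplices of K are:

  0-simplices (8): a, b, c, d, e, f, g, h
  1-simplices (24): ab, ac, ad, ae, ag, ah, bc, bd, be, bf, bg, cd, ce, cg, ch, de, df, dg, dh, eg, eh, fg, fh, gh
  2-simplices (16): abd, abe, acd, ach, aeg, agh, bce, bcg, bdf, bfg, cdg, ceh, deg, deh, dfh, fgh

giving chain groups C_0 ≅ Z^8, C_1 ≅ Z^24, C_2 ≅ Z^16.

∂_1: C_1 → C_0 is given by ∂[p,q] = [q] − [p]. For instance
  ∂de = e − d.
This gives a 8×24 integer matrix of rank 7; reducing to Smith normal form yields diagonal entries (1,1,1,1,1,1,1).

Boundary ∂_2: C_2 → C_1 sends each 2-simplex [p,q,r] to [q,r] − [p,r] + [p,q]. For instance
  ∂dfh = fh − dh + df,
  ∂deg = eg − dg + de.
The resulting 24×16 matrix has rank 15, and its Smith normal form has invariant factors (1,1,1,1,1,1,1,1,1,1,1,1,1,1,1).

From H_k ≅ ker(∂_k) / im(∂_{k+1}) we obtain:

  H_0: rank C_0 − rank ∂_1 = 8 − 7 = 1, and the invariant factors of ∂_1 are all 1, so H_0 ≅ Z.
  H_1: rank ker ∂_1 − rank ∂_2 = (24 − 7) − 15 = 2, and the invariant factors of ∂_2 are all 1, so H_1 ≅ Z^2.
  H_2: rank ker ∂_2 − rank ∂_3 = (16 − 15) − 0 = 1, and there is no ∂_3, so H_2 ≅ Z.

H_0 = Z,  H_1 = Z^2,  H_2 = Z.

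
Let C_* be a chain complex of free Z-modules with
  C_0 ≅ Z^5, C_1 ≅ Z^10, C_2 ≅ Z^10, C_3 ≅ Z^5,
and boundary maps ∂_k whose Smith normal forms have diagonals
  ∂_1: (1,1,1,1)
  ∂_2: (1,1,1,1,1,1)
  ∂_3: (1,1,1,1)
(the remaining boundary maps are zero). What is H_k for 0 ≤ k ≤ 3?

H_0: b_0 = 5 − 0 − 4 = 1; torsion from ∂_1 factors > 1: none. So H_0 = Z.
H_1: b_1 = 10 − 4 − 6 = 0; torsion from ∂_2 factors > 1: none. So H_1 = 0.
H_2: b_2 = 10 − 6 − 4 = 0; torsion from ∂_3 factors > 1: none. So H_2 = 0.
H_3: b_3 = 5 − 4 − 0 = 1; torsion from ∂_4 factors > 1: none. So H_3 = Z.

H_0 = Z,  H_1 = 0,  H_2 = 0,  H_3 = Z.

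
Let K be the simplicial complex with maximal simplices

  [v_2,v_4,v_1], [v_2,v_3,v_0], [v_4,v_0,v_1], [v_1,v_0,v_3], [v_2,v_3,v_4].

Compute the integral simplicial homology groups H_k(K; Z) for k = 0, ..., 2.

H_0 ≅ Z,  H_1 ≅ Z,  H_2 = 0.

Take the total order v_0 < v_1 < v_2 < v_3 < v_4 on the vertex set. Then K (dimension 2) consists of the simplices:

  0-simplices (5): [v_0], [v_1], [v_2], [v_3], [v_4]
  1-simplices (10): [v_0,v_1], [v_0,v_2], [v_0,v_3], [v_0,v_4], [v_1,v_2], [v_1,v_3], [v_1,v_4], [v_2,v_3], [v_2,v_4], [v_3,v_4]
  2-simplices (5): [v_0,v_1,v_3], [v_0,v_1,v_4], [v_0,v_2,v_3], [v_1,v_2,v_4], [v_2,v_3,v_4]

Hence C_0 ≅ Z^5, C_1 ≅ Z^10, C_2 ≅ Z^5.

The boundary map ∂_1: C_1 → C_0 is given by ∂[p,q] = [q] − [p].
The resulting 5×10 matrix has rank 4, and its Smith normal form has invariant factors (1,1,1,1).

Boundary ∂_2: C_2 → C_1 maps a triangle to the signed sum of its edges. For instance
  ∂[v_0,v_1,v_3] = [v_1,v_3] − [v_0,v_3] + [v_0,v_1],
  ∂[v_0,v_2,v_3] = [v_2,v_3] − [v_0,v_3] + [v_0,v_2].
The 10×5 boundary matrix has rank 5 and Smith normal form diag(1,1,1,1,1).

Now H_k = ker ∂_k / im ∂_{k+1}, so:

  H_0: rank C_0 − rank ∂_1 = 5 − 4 = 1, and the invariant factors of ∂_1 are all 1, so H_0 ≅ Z.
  H_1: rank ker ∂_1 − rank ∂_2 = (10 − 4) − 5 = 1, and the invariant factors of ∂_2 are all 1, so H_1 ≅ Z.
  H_2: rank ker ∂_2 − rank ∂_3 = (5 − 5) − 0 = 0, and there is no ∂_3, so H_2 ≅ 0.

(K is a triangulation of the Möbius band.)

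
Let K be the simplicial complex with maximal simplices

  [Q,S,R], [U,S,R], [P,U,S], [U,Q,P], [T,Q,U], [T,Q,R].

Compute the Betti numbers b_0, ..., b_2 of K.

We work with the vertex ordering P < Q < R < S < T < U. The simplices of K, each written with vertices in increasing order, are:

  0-simplices (6): P, Q, R, S, T, U
  1-simplices (12): PQ, PS, PU, QR, QS, QT, QU, RS, RT, RU, SU, TU
  2-simplices (6): PQU, PSU, QRS, QRT, QTU, RSU

giving chain groups C_0 ≅ Z^6, C_1 ≅ Z^12, C_2 ≅ Z^6.

∂_1: C_1 → C_0 sends each edge [p,q] (with p < q) to q − p. For instance
  ∂QS = S − Q.
The 6×12 boundary matrix has rank 5 and Smith normal form diag(1,1,1,1,1).

Boundary ∂_2: C_2 → C_1 sends each 2-simplex [p,q,r] to [q,r] − [p,r] + [p,q]. For instance
  ∂QRT = RT − QT + QR,
  ∂RSU = SU − RU + RS.
This gives a 12×6 integer matrix of rank 6; reducing to Smith normal form yields diagonal entries (1,1,1,1,1,1).

Now H_k = ker ∂_k / im ∂_{k+1}, so:

  H_0: rank C_0 − rank ∂_1 = 6 − 5 = 1, and the invariant factors of ∂_1 are all 1, so H_0 ≅ Z.
  H_1: rank ker ∂_1 − rank ∂_2 = (12 − 5) − 6 = 1, and the invariant factors of ∂_2 are all 1, so H_1 ≅ Z.
  H_2: rank ker ∂_2 − rank ∂_3 = (6 − 6) − 0 = 0, and there is no ∂_3, so H_2 ≅ 0.

As a check, the Euler characteristic is 6 − 12 + 6 = 0, which agrees with 1 − 1 + 0 = 0.

Hence the Betti numbers are b_0 = 1, b_1 = 1, b_2 = 0.

b_0 = 1, b_1 = 1, b_2 = 0.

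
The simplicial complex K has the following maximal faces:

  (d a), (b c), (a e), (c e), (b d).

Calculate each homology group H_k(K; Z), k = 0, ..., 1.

Take the total order a < b < c < d < e on the vertex set. Then K (dimension 1) consists of the simplices:

  0-simplices (5): a, b, c, d, e
  1-simplices (5): ad, ae, bc, bd, ce

Hence C_0 ≅ Z^5, C_1 ≅ Z^5.

∂_1: C_1 → C_0 sends each edge [p,q] (with p < q) to q − p.
This gives a 5×5 integer matrix of rank 4; reducing to Smith normal form yields diagonal entries (1,1,1,1).

Now H_k = ker ∂_k / im ∂_{k+1}, so:

  H_0: rank C_0 − rank ∂_1 = 5 − 4 = 1, and the invariant factors of ∂_1 are all 1, so H_0 ≅ Z.
  H_1: rank ker ∂_1 − rank ∂_2 = (5 − 4) − 0 = 1, and there is no ∂_2, so H_1 ≅ Z.

(K is a triangulation of the circle S^1.)

H_0 = Z,  H_1 = Z.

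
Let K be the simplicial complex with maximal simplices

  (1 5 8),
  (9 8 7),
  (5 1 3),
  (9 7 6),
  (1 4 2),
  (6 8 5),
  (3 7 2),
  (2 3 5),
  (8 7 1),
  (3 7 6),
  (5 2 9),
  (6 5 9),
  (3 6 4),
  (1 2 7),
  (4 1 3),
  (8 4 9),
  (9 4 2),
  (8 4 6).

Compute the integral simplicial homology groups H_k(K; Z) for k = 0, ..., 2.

H_0 ≅ Z,  H_1 ≅ Z ⊕ Z/2Z,  H_2 = 0.

We work with the vertex ordering 1 < 2 < 3 < 4 < 5 < 6 < 7 < 8 < 9. The simplices of K, each written with vertices in increasing order, are:

  0-simplices (9): [1], [2], [3], [4], [5], [6], [7], [8], [9]
  1-simplices (27): (27 of them)
  2-simplices (18): [1,2,4], [1,2,7], [1,3,4], [1,3,5], [1,5,8], [1,7,8], [2,3,5], [2,3,7], [2,4,9], [2,5,9], [3,4,6], [3,6,7], [4,6,8], [4,8,9], [5,6,8], [5,6,9], [6,7,9], [7,8,9]

so the chain groups are C_0 ≅ Z^9, C_1 ≅ Z^27, C_2 ≅ Z^18.

The boundary map ∂_1: C_1 → C_0 maps an edge to its endpoints' difference, ∂[p,q] = q − p.
This gives a 9×27 integer matrix of rank 8; reducing to Smith normal form yields diagonal entries (1,1,1,1,1,1,1,1).

∂_2: C_2 → C_1 acts by ∂[p,q,r] = [q,r] − [p,r] + [p,q]. For instance
  ∂[5,6,8] = [6,8] − [5,8] + [5,6],
  ∂[2,4,9] = [4,9] − [2,9] + [2,4].
The 27×18 boundary matrix has rank 18 and Smith normal form diag(1,1,1,1,1,1,1,1,1,1,1,1,1,1,1,1,1,2).

Now H_k = ker ∂_k / im ∂_{k+1}, so:

  H_0: rank C_0 − rank ∂_1 = 9 − 8 = 1, and the invariant factors of ∂_1 are all 1, so H_0 ≅ Z.
  H_1: rank ker ∂_1 − rank ∂_2 = (27 − 8) − 18 = 1, and ∂_2 has invariant factor 2 > 1, so H_1 ≅ Z ⊕ Z/2Z.
  H_2: rank ker ∂_2 − rank ∂_3 = (18 − 18) − 0 = 0, and there is no ∂_3, so H_2 ≅ 0.

As a check, the Euler characteristic is 9 − 27 + 18 = 0, which agrees with 1 − 1 + 0 = 0.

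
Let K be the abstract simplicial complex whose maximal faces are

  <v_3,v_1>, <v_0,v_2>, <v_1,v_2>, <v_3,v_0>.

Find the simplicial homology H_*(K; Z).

H_0 = Z,  H_1 = Z.

Order the vertices as v_0 < v_1 < v_2 < v_3. Listing each simplex with vertices in this order, K has dimension 1 with simplices:

  0-simplices (4): [v_0], [v_1], [v_2], [v_3]
  1-simplices (4): [v_0,v_2], [v_0,v_3], [v_1,v_2], [v_1,v_3]

Hence C_0 ≅ Z^4, C_1 ≅ Z^4.

The boundary map ∂_1: C_1 → C_0 sends each edge [p,q] (with p < q) to q − p. For instance
  ∂[v_0,v_2] = [v_2] − [v_0].
The resulting 4×4 matrix has rank 3, and its Smith normal form has invariant factors (1,1,1).

Computing H_k = (kernel of ∂_k) / (image of ∂_{k+1}):

  H_0: rank C_0 − rank ∂_1 = 4 − 3 = 1, and the invariant factors of ∂_1 are all 1, so H_0 ≅ Z.
  H_1: rank ker ∂_1 − rank ∂_2 = (4 − 3) − 0 = 1, and there is no ∂_2, so H_1 ≅ Z.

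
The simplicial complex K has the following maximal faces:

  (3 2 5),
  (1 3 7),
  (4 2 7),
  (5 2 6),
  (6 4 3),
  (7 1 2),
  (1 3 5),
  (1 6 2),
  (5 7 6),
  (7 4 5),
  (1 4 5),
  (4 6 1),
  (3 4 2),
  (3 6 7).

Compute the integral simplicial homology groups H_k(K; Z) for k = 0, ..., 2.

H_0 ≅ Z,  H_1 ≅ Z^2,  H_2 ≅ Z.

We work with the vertex ordering 1 < 2 < 3 < 4 < 5 < 6 < 7. The simplices of K, each written with vertices in increasing order, are:

  0-simplices (7): [1], [2], [3], [4], [5], [6], [7]
  1-simplices (21): [1,2], [1,3], [1,4], [1,5], [1,6], [1,7], [2,3], [2,4], [2,5], [2,6], [2,7], [3,4], [3,5], [3,6], [3,7], [4,5], [4,6], [4,7], [5,6], [5,7], [6,7]
  2-simplices (14): [1,2,6], [1,2,7], [1,3,5], [1,3,7], [1,4,5], [1,4,6], [2,3,4], [2,3,5], [2,4,7], [2,5,6], [3,4,6], [3,6,7], [4,5,7], [5,6,7]

so the chain groups are C_0 ≅ Z^7, C_1 ≅ Z^21, C_2 ≅ Z^14.

∂_1: C_1 → C_0 sends each edge [p,q] (with p < q) to q − p.
This gives a 7×21 integer matrix of rank 6; reducing to Smith normal form yields diagonal entries (1,1,1,1,1,1).

Boundary ∂_2: C_2 → C_1 acts by ∂[p,q,r] = [q,r] − [p,r] + [p,q]. For instance
  ∂[2,4,7] = [4,7] − [2,7] + [2,4],
  ∂[2,3,4] = [3,4] − [2,4] + [2,3].
This gives a 21×14 integer matrix of rank 13; reducing to Smith normal form yields diagonal entries (1,1,1,1,1,1,1,1,1,1,1,1,1).

Now H_k = ker ∂_k / im ∂_{k+1}, so:

  H_0: rank C_0 − rank ∂_1 = 7 − 6 = 1, and the invariant factors of ∂_1 are all 1, so H_0 = Z.
  H_1: rank ker ∂_1 − rank ∂_2 = (21 − 6) − 13 = 2, and the invariant factors of ∂_2 are all 1, so H_1 = Z^2.
  H_2: rank ker ∂_2 − rank ∂_3 = (14 − 13) − 0 = 1, and there is no ∂_3, so H_2 = Z.

As a check, the Euler characteristic is 7 − 21 + 14 = 0, which agrees with 1 − 2 + 1 = 0.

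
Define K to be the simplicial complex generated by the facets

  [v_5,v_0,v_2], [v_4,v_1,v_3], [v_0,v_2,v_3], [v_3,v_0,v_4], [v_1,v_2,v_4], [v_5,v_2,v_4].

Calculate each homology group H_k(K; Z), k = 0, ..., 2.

H_0 ≅ Z,  H_1 ≅ Z,  H_2 = 0.

We work with the vertex ordering v_0 < v_1 < v_2 < v_3 < v_4 < v_5. The simplices of K, each written with vertices in increasing order, are:

  0-simplices (6): [v_0], [v_1], [v_2], [v_3], [v_4], [v_5]
  1-simplices (12): [v_0,v_2], [v_0,v_3], [v_0,v_4], [v_0,v_5], [v_1,v_2], [v_1,v_3], [v_1,v_4], [v_2,v_3], [v_2,v_4], [v_2,v_5], [v_3,v_4], [v_4,v_5]
  2-simplices (6): [v_0,v_2,v_3], [v_0,v_2,v_5], [v_0,v_3,v_4], [v_1,v_2,v_4], [v_1,v_3,v_4], [v_2,v_4,v_5]

so the chain groups are C_0 ≅ Z^6, C_1 ≅ Z^12, C_2 ≅ Z^6.

The boundary map ∂_1: C_1 → C_0 is given by ∂[p,q] = [q] − [p].
As a 6×12 matrix over Z this has rank 5, with invariant factors (1,1,1,1,1).

∂_2: C_2 → C_1 maps a triangle to the signed sum of its edges. For instance
  ∂[v_2,v_4,v_5] = [v_4,v_5] − [v_2,v_5] + [v_2,v_4],
  ∂[v_0,v_2,v_5] = [v_2,v_5] − [v_0,v_5] + [v_0,v_2].
This gives a 12×6 integer matrix of rank 6; reducing to Smith normal form yields diagonal entries (1,1,1,1,1,1).

Reading off H_k = ker ∂_k / im ∂_{k+1}:

  H_0: rank C_0 − rank ∂_1 = 6 − 5 = 1, and the invariant factors of ∂_1 are all 1, so H_0 = Z.
  H_1: rank ker ∂_1 − rank ∂_2 = (12 − 5) − 6 = 1, and the invariant factors of ∂_2 are all 1, so H_1 = Z.
  H_2: rank ker ∂_2 − rank ∂_3 = (6 − 6) − 0 = 0, and there is no ∂_3, so H_2 = 0.

As a check, the Euler characteristic is 6 − 12 + 6 = 0, which agrees with 1 − 1 + 0 = 0.
(K is a triangulation of the cylinder S^1 x I.)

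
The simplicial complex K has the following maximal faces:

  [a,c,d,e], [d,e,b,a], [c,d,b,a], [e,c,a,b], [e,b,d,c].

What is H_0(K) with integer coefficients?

H_0 ≅ Z.

K has 5 vertices, 10 edges, 10 triangles, 5 3-simplices.
rank ∂_0 = 0, rank ∂_1 = 4 ⇒ b_0 = 5 − 0 − 4 = 1; all invariant factors of ∂_1 are 1 so no torsion. So H_0 = Z.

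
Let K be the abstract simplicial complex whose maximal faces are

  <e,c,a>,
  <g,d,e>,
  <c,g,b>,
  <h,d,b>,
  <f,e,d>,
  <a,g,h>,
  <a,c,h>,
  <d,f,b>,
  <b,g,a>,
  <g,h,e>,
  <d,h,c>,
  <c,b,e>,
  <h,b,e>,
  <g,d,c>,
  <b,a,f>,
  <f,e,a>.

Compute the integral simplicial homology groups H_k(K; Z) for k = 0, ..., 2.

Fix the vertex order a < b < c < d < e < f < g < h and write every simplex with vertices in increasing order. Then dim K = 2 and the simplices of K are:

  0-simplices (8): a, b, c, d, e, f, g, h
  1-simplices (24): ab, ac, ae, af, ag, ah, bc, bd, be, bf, bg, bh, cd, ce, cg, ch, de, df, dg, dh, ef, eg, eh, gh
  2-simplices (16): abf, abg, ace, ach, aef, agh, bce, bcg, bdf, bdh, beh, cdg, cdh, def, deg, egh

giving chain groups C_0 ≅ Z^8, C_1 ≅ Z^24, C_2 ≅ Z^16.

∂_1: C_1 → C_0 maps an edge to its endpoints' difference, ∂[p,q] = q − p.
This gives a 8×24 integer matrix of rank 7; reducing to Smith normal form yields diagonal entries (1,1,1,1,1,1,1).

Boundary ∂_2: C_2 → C_1 sends each 2-simplex [p,q,r] to [q,r] − [p,r] + [p,q]. For instance
  ∂bdh = dh − bh + bd,
  ∂bce = ce − be + bc.
This gives a 24×16 integer matrix of rank 15; reducing to Smith normal form yields diagonal entries (1,1,1,1,1,1,1,1,1,1,1,1,1,1,1).

Now H_k = ker ∂_k / im ∂_{k+1}, so:

  H_0: rank C_0 − rank ∂_1 = 8 − 7 = 1, and the invariant factors of ∂_1 are all 1, so H_0 = Z.
  H_1: rank ker ∂_1 − rank ∂_2 = (24 − 7) − 15 = 2, and the invariant factors of ∂_2 are all 1, so H_1 = Z^2.
  H_2: rank ker ∂_2 − rank ∂_3 = (16 − 15) − 0 = 1, and there is no ∂_3, so H_2 = Z.

H_0 = Z,  H_1 = Z^2,  H_2 = Z.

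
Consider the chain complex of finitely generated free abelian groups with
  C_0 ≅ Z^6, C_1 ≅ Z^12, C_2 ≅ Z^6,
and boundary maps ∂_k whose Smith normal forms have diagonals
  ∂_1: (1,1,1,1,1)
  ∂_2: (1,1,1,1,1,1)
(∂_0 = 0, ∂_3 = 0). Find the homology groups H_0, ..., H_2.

H_0 = Z,  H_1 = Z,  H_2 = 0.

H_0: b_0 = 6 − 0 − 5 = 1; torsion from ∂_1 factors > 1: none. So H_0 = Z.
H_1: b_1 = 12 − 5 − 6 = 1; torsion from ∂_2 factors > 1: none. So H_1 = Z.
H_2: b_2 = 6 − 6 − 0 = 0; torsion from ∂_3 factors > 1: none. So H_2 = 0.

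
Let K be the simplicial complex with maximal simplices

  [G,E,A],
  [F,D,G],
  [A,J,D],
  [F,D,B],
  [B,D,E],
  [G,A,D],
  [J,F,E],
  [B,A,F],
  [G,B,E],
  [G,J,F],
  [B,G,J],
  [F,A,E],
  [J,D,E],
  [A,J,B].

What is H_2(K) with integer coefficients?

H_2 = Z.

Order the vertices as A < B < D < E < F < G < J. Listing each simplex with vertices in this order, K has dimension 2 with simplices:

  0-simplices (7): A, B, D, E, F, G, J
  1-simplices (21): AB, AD, AE, AF, AG, AJ, BD, BE, BF, BG, BJ, DE, DF, DG, DJ, EF, EG, EJ, FG, FJ, GJ
  2-simplices (14): ABF, ABJ, ADG, ADJ, AEF, AEG, BDE, BDF, BEG, BGJ, DEJ, DFG, EFJ, FGJ

giving chain groups C_0 ≅ Z^7, C_1 ≅ Z^21, C_2 ≅ Z^14.

Boundary ∂_1: C_1 → C_0 is given by ∂[p,q] = [q] − [p].
The resulting 7×21 matrix has rank 6, and its Smith normal form has invariant factors (1,1,1,1,1,1).

Boundary ∂_2: C_2 → C_1 acts by ∂[p,q,r] = [q,r] − [p,r] + [p,q]. For instance
  ∂ADG = DG − AG + AD,
  ∂DEJ = EJ − DJ + DE.
This gives a 21×14 integer matrix of rank 13; reducing to Smith normal form yields diagonal entries (1,1,1,1,1,1,1,1,1,1,1,1,1).

Reading off H_k = ker ∂_k / im ∂_{k+1}:

  H_2: rank ker ∂_2 − rank ∂_3 = (14 − 13) − 0 = 1, and there is no ∂_3, so H_2 = Z.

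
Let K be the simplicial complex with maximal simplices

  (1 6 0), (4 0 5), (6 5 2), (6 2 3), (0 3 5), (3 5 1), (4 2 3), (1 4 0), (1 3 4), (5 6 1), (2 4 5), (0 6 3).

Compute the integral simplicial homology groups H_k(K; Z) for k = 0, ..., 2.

Take the total order 0 < 1 < 2 < 3 < 4 < 5 < 6 on the vertex set. Then K (dimension 2) consists of the simplices:

  0-simplices (7): [0], [1], [2], [3], [4], [5], [6]
  1-simplices (18): [0,1], [0,3], [0,4], [0,5], [0,6], [1,3], [1,4], [1,5], [1,6], [2,3], [2,4], [2,5], [2,6], [3,4], [3,5], [3,6], [4,5], [5,6]
  2-simplices (12): [0,1,4], [0,1,6], [0,3,5], [0,3,6], [0,4,5], [1,3,4], [1,3,5], [1,5,6], [2,3,4], [2,3,6], [2,4,5], [2,5,6]

so the chain groups are C_0 ≅ Z^7, C_1 ≅ Z^18, C_2 ≅ Z^12.

Boundary ∂_1: C_1 → C_0 sends each edge [p,q] (with p < q) to q − p. For instance
  ∂[1,5] = [5] − [1].
This gives a 7×18 integer matrix of rank 6; reducing to Smith normal form yields diagonal entries (1,1,1,1,1,1).

∂_2: C_2 → C_1 acts by ∂[p,q,r] = [q,r] − [p,r] + [p,q]. For instance
  ∂[1,3,4] = [3,4] − [1,4] + [1,3],
  ∂[2,5,6] = [5,6] − [2,6] + [2,5].
This gives a 18×12 integer matrix of rank 12; reducing to Smith normal form yields diagonal entries (1,1,1,1,1,1,1,1,1,1,1,2).

From H_k ≅ ker(∂_k) / im(∂_{k+1}) we obtain:

  H_0: rank C_0 − rank ∂_1 = 7 − 6 = 1, and the invariant factors of ∂_1 are all 1, so H_0 ≅ Z.
  H_1: rank ker ∂_1 − rank ∂_2 = (18 − 6) − 12 = 0, and ∂_2 has invariant factor 2 > 1, so H_1 ≅ Z/2Z.
  H_2: rank ker ∂_2 − rank ∂_3 = (12 − 12) − 0 = 0, and there is no ∂_3, so H_2 ≅ 0.

As a check, the Euler characteristic is 7 − 18 + 12 = 1, which agrees with 1 − 0 + 0 = 1.
(K is a triangulation of the real projective plane RP^2.)

H_0 ≅ Z,  H_1 ≅ Z/2Z,  H_2 = 0.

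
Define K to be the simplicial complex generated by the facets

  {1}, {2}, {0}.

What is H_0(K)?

Order the vertices as 0 < 1 < 2. Listing each simplex with vertices in this order, K has dimension 0 with simplices:

  0-simplices (3): [0], [1], [2]

giving chain groups C_0 ≅ Z^3.

Now H_k = ker ∂_k / im ∂_{k+1}, so:

  H_0: rank C_0 − rank ∂_1 = 3 − 0 = 3, and there is no ∂_1, so H_0 ≅ Z^3.

(K is a triangulation of a set of 3 points.)

H_0 ≅ Z^3.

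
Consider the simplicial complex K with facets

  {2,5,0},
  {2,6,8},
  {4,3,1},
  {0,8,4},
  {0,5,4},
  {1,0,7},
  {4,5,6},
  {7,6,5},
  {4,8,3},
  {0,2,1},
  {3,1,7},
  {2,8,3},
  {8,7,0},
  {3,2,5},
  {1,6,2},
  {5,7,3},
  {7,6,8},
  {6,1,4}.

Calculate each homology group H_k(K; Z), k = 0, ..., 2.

H_0 = Z,  H_1 = Z^2,  H_2 = Z.

Order the vertices as 0 < 1 < 2 < 3 < 4 < 5 < 6 < 7 < 8. Listing each simplex with vertices in this order, K has dimension 2 with simplices:

  0-simplices (9): [0], [1], [2], [3], [4], [5], [6], [7], [8]
  1-simplices (27): (27 of them)
  2-simplices (18): [0,1,2], [0,1,7], [0,2,5], [0,4,5], [0,4,8], [0,7,8], [1,2,6], [1,3,4], [1,3,7], [1,4,6], [2,3,5], [2,3,8], [2,6,8], [3,4,8], [3,5,7], [4,5,6], [5,6,7], [6,7,8]

Hence C_0 ≅ Z^9, C_1 ≅ Z^27, C_2 ≅ Z^18.

∂_1: C_1 → C_0 sends each edge [p,q] (with p < q) to q − p. For instance
  ∂[1,3] = [3] − [1].
The resulting 9×27 matrix has rank 8, and its Smith normal form has invariant factors (1,1,1,1,1,1,1,1).

The boundary map ∂_2: C_2 → C_1 maps a triangle to the signed sum of its edges. For instance
  ∂[0,1,2] = [1,2] − [0,2] + [0,1],
  ∂[2,3,8] = [3,8] − [2,8] + [2,3].
As a 27×18 matrix over Z this has rank 17, with invariant factors (1,1,1,1,1,1,1,1,1,1,1,1,1,1,1,1,1).

From H_k ≅ ker(∂_k) / im(∂_{k+1}) we obtain:

  H_0: rank C_0 − rank ∂_1 = 9 − 8 = 1, and the invariant factors of ∂_1 are all 1, so H_0 = Z.
  H_1: rank ker ∂_1 − rank ∂_2 = (27 − 8) − 17 = 2, and the invariant factors of ∂_2 are all 1, so H_1 = Z^2.
  H_2: rank ker ∂_2 − rank ∂_3 = (18 − 17) − 0 = 1, and there is no ∂_3, so H_2 = Z.

(K is a triangulation of the torus T^2.)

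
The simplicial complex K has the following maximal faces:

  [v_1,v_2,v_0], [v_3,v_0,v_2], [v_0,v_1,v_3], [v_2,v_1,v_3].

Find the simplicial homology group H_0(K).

We work with the vertex ordering v_0 < v_1 < v_2 < v_3. The simplices of K, each written with vertices in increasing order, are:

  0-simplices (4): [v_0], [v_1], [v_2], [v_3]
  1-simplices (6): [v_0,v_1], [v_0,v_2], [v_0,v_3], [v_1,v_2], [v_1,v_3], [v_2,v_3]
  2-simplices (4): [v_0,v_1,v_2], [v_0,v_1,v_3], [v_0,v_2,v_3], [v_1,v_2,v_3]

so the chain groups are C_0 ≅ Z^4, C_1 ≅ Z^6, C_2 ≅ Z^4.

Boundary ∂_1: C_1 → C_0 maps an edge to its endpoints' difference, ∂[p,q] = q − p. For instance
  ∂[v_0,v_1] = [v_1] − [v_0].
The resulting 4×6 matrix has rank 3, and its Smith normal form has invariant factors (1,1,1).

The boundary map ∂_2: C_2 → C_1 acts by ∂[p,q,r] = [q,r] − [p,r] + [p,q]. For instance
  ∂[v_0,v_1,v_2] = [v_1,v_2] − [v_0,v_2] + [v_0,v_1],
  ∂[v_0,v_1,v_3] = [v_1,v_3] − [v_0,v_3] + [v_0,v_1].
As a 6×4 matrix over Z this has rank 3, with invariant factors (1,1,1).

From H_k ≅ ker(∂_k) / im(∂_{k+1}) we obtain:

  H_0: rank C_0 − rank ∂_1 = 4 − 3 = 1, and the invariant factors of ∂_1 are all 1, so H_0 ≅ Z.

H_0 ≅ Z.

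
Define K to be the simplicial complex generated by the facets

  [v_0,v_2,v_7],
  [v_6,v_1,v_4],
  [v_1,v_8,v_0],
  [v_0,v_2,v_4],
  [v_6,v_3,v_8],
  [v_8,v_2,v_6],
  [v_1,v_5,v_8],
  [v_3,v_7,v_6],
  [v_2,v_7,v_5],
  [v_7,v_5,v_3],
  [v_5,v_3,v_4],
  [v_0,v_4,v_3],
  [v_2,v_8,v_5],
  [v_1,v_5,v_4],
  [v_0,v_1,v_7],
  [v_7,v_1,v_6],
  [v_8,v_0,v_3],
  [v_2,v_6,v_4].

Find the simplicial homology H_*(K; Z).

We work with the vertex ordering v_0 < v_1 < v_2 < v_3 < v_4 < v_5 < v_6 < v_7 < v_8. The simplices of K, each written with vertices in increasing order, are:

  0-simplices (9): [v_0], [v_1], [v_2], [v_3], [v_4], [v_5], [v_6], [v_7], [v_8]
  1-simplices (27): (27 of them)
  2-simplices (18): (18 of them)

so the chain groups are C_0 ≅ Z^9, C_1 ≅ Z^27, C_2 ≅ Z^18.

The boundary map ∂_1: C_1 → C_0 sends each edge [p,q] (with p < q) to q − p.
The 9×27 boundary matrix has rank 8 and Smith normal form diag(1,1,1,1,1,1,1,1).

Boundary ∂_2: C_2 → C_1 sends each 2-simplex [p,q,r] to [q,r] − [p,r] + [p,q]. For instance
  ∂[v_1,v_5,v_8] = [v_5,v_8] − [v_1,v_8] + [v_1,v_5],
  ∂[v_0,v_3,v_4] = [v_3,v_4] − [v_0,v_4] + [v_0,v_3].
As a 27×18 matrix over Z this has rank 17, with invariant factors (1,1,1,1,1,1,1,1,1,1,1,1,1,1,1,1,1).

From H_k ≅ ker(∂_k) / im(∂_{k+1}) we obtain:

  H_0: rank C_0 − rank ∂_1 = 9 − 8 = 1, and the invariant factors of ∂_1 are all 1, so H_0 ≅ Z.
  H_1: rank ker ∂_1 − rank ∂_2 = (27 − 8) − 17 = 2, and the invariant factors of ∂_2 are all 1, so H_1 ≅ Z^2.
  H_2: rank ker ∂_2 − rank ∂_3 = (18 − 17) − 0 = 1, and there is no ∂_3, so H_2 ≅ Z.

(K is a triangulation of the torus T^2.)

H_0 = Z,  H_1 = Z^2,  H_2 = Z.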